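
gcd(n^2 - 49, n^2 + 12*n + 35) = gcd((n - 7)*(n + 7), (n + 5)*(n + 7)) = n + 7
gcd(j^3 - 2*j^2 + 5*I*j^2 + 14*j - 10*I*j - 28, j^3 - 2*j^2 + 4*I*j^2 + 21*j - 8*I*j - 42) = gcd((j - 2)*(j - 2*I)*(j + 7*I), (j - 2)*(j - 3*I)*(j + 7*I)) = j^2 + j*(-2 + 7*I) - 14*I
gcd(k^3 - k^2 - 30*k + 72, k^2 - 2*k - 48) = k + 6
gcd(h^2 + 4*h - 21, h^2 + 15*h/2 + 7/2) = h + 7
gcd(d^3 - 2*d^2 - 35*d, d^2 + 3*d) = d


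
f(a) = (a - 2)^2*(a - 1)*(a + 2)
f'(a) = (a - 2)^2*(a - 1) + (a - 2)^2*(a + 2) + (a - 1)*(a + 2)*(2*a - 4) = 4*a^3 - 9*a^2 - 4*a + 12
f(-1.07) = -18.14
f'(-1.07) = 1.08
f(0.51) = -2.73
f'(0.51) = 8.15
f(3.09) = 12.64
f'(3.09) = 31.72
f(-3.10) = 117.31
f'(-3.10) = -181.25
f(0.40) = -3.69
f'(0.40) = 9.22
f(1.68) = 0.26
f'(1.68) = -1.16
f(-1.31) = -17.46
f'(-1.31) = -7.20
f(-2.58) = 43.56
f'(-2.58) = -106.28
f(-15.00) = 60112.00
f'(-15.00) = -15453.00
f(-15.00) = 60112.00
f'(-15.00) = -15453.00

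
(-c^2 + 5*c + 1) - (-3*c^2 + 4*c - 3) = 2*c^2 + c + 4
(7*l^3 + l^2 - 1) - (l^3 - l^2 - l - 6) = 6*l^3 + 2*l^2 + l + 5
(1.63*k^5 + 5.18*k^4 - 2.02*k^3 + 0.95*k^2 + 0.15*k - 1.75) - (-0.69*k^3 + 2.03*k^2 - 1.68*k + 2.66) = 1.63*k^5 + 5.18*k^4 - 1.33*k^3 - 1.08*k^2 + 1.83*k - 4.41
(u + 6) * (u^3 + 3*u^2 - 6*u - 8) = u^4 + 9*u^3 + 12*u^2 - 44*u - 48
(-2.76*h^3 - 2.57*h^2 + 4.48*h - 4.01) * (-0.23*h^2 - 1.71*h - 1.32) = 0.6348*h^5 + 5.3107*h^4 + 7.0075*h^3 - 3.3461*h^2 + 0.943499999999998*h + 5.2932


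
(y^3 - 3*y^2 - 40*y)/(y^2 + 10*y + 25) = y*(y - 8)/(y + 5)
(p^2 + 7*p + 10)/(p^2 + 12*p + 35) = (p + 2)/(p + 7)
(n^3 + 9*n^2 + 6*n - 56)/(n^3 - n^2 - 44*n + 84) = (n + 4)/(n - 6)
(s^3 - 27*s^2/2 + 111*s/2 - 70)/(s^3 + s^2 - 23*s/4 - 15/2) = 2*(s^2 - 11*s + 28)/(2*s^2 + 7*s + 6)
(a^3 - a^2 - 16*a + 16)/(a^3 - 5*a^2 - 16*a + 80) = (a - 1)/(a - 5)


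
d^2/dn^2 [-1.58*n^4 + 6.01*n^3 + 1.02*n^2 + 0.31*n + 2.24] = -18.96*n^2 + 36.06*n + 2.04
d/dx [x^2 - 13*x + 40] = 2*x - 13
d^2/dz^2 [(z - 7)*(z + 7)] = 2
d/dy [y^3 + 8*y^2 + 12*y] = 3*y^2 + 16*y + 12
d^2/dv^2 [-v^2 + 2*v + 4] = -2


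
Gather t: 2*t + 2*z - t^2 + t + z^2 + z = -t^2 + 3*t + z^2 + 3*z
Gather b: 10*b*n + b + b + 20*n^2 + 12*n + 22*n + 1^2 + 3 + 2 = b*(10*n + 2) + 20*n^2 + 34*n + 6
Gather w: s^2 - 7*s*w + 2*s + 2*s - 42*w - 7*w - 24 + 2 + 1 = s^2 + 4*s + w*(-7*s - 49) - 21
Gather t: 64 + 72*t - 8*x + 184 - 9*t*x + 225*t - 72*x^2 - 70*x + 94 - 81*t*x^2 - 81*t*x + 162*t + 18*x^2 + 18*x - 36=t*(-81*x^2 - 90*x + 459) - 54*x^2 - 60*x + 306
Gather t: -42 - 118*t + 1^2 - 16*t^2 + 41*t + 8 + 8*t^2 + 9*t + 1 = -8*t^2 - 68*t - 32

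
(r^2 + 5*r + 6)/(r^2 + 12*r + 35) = (r^2 + 5*r + 6)/(r^2 + 12*r + 35)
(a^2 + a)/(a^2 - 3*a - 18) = a*(a + 1)/(a^2 - 3*a - 18)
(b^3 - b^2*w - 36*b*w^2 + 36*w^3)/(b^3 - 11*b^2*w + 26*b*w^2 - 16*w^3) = (b^2 - 36*w^2)/(b^2 - 10*b*w + 16*w^2)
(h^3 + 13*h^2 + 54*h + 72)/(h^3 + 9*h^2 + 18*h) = (h + 4)/h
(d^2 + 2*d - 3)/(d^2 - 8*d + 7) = (d + 3)/(d - 7)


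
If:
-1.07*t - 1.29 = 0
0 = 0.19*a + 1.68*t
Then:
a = 10.66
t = -1.21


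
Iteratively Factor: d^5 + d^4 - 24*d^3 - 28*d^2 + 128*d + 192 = (d + 2)*(d^4 - d^3 - 22*d^2 + 16*d + 96) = (d + 2)^2*(d^3 - 3*d^2 - 16*d + 48) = (d - 4)*(d + 2)^2*(d^2 + d - 12) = (d - 4)*(d + 2)^2*(d + 4)*(d - 3)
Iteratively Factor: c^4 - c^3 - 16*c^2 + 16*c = (c)*(c^3 - c^2 - 16*c + 16) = c*(c - 1)*(c^2 - 16) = c*(c - 1)*(c + 4)*(c - 4)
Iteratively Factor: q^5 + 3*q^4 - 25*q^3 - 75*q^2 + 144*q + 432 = (q + 3)*(q^4 - 25*q^2 + 144) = (q - 4)*(q + 3)*(q^3 + 4*q^2 - 9*q - 36) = (q - 4)*(q + 3)*(q + 4)*(q^2 - 9) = (q - 4)*(q - 3)*(q + 3)*(q + 4)*(q + 3)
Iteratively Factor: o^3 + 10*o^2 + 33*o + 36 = (o + 3)*(o^2 + 7*o + 12) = (o + 3)^2*(o + 4)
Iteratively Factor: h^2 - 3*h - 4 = (h + 1)*(h - 4)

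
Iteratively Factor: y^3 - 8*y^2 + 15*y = (y)*(y^2 - 8*y + 15) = y*(y - 5)*(y - 3)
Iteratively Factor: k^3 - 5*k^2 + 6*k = (k - 2)*(k^2 - 3*k) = k*(k - 2)*(k - 3)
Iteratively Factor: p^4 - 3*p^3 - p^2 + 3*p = (p - 3)*(p^3 - p) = (p - 3)*(p - 1)*(p^2 + p) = p*(p - 3)*(p - 1)*(p + 1)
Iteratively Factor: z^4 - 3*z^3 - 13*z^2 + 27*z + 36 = (z - 3)*(z^3 - 13*z - 12) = (z - 3)*(z + 3)*(z^2 - 3*z - 4) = (z - 3)*(z + 1)*(z + 3)*(z - 4)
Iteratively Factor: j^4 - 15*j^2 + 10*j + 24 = (j + 1)*(j^3 - j^2 - 14*j + 24) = (j - 3)*(j + 1)*(j^2 + 2*j - 8) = (j - 3)*(j + 1)*(j + 4)*(j - 2)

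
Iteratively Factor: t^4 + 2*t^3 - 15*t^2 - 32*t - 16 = (t - 4)*(t^3 + 6*t^2 + 9*t + 4) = (t - 4)*(t + 1)*(t^2 + 5*t + 4) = (t - 4)*(t + 1)^2*(t + 4)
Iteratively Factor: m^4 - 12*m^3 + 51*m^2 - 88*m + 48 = (m - 4)*(m^3 - 8*m^2 + 19*m - 12) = (m - 4)^2*(m^2 - 4*m + 3) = (m - 4)^2*(m - 1)*(m - 3)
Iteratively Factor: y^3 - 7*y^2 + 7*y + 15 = (y - 3)*(y^2 - 4*y - 5) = (y - 3)*(y + 1)*(y - 5)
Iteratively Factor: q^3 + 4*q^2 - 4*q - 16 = (q - 2)*(q^2 + 6*q + 8) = (q - 2)*(q + 2)*(q + 4)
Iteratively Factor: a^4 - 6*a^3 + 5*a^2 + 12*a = (a - 3)*(a^3 - 3*a^2 - 4*a) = (a - 4)*(a - 3)*(a^2 + a) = (a - 4)*(a - 3)*(a + 1)*(a)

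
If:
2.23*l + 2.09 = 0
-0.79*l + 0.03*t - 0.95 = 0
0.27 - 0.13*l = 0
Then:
No Solution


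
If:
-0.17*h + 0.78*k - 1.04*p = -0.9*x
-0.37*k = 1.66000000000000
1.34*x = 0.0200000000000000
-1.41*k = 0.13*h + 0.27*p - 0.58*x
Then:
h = 84.31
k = -4.49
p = -17.13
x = 0.01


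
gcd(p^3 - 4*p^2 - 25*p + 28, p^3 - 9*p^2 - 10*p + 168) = p^2 - 3*p - 28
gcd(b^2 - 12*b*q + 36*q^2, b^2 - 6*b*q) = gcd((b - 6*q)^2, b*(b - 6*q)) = -b + 6*q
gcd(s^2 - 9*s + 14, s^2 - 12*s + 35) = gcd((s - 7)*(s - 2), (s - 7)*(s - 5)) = s - 7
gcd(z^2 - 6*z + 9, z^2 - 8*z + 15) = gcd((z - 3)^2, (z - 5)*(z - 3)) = z - 3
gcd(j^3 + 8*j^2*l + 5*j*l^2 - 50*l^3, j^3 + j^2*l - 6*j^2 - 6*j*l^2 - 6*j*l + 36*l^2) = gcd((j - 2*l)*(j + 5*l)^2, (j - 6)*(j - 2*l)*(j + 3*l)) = j - 2*l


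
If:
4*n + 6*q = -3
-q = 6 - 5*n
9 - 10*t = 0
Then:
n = 33/34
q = -39/34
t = 9/10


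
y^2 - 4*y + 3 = (y - 3)*(y - 1)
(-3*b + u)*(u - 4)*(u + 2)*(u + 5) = -3*b*u^3 - 9*b*u^2 + 54*b*u + 120*b + u^4 + 3*u^3 - 18*u^2 - 40*u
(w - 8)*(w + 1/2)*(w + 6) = w^3 - 3*w^2/2 - 49*w - 24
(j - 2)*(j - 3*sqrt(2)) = j^2 - 3*sqrt(2)*j - 2*j + 6*sqrt(2)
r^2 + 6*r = r*(r + 6)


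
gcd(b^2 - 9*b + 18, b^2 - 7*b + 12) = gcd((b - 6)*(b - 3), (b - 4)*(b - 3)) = b - 3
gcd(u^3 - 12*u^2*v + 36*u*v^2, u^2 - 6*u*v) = u^2 - 6*u*v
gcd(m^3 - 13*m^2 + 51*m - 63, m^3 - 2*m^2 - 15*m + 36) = m^2 - 6*m + 9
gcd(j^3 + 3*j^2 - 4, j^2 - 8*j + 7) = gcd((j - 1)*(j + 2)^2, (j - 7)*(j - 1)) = j - 1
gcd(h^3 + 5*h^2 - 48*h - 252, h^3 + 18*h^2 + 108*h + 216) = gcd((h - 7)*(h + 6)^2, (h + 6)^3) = h^2 + 12*h + 36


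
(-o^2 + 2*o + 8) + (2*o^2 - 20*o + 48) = o^2 - 18*o + 56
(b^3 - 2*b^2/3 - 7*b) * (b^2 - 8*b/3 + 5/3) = b^5 - 10*b^4/3 - 32*b^3/9 + 158*b^2/9 - 35*b/3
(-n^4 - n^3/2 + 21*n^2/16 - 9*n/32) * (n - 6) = -n^5 + 11*n^4/2 + 69*n^3/16 - 261*n^2/32 + 27*n/16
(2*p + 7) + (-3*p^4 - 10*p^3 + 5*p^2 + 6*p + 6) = -3*p^4 - 10*p^3 + 5*p^2 + 8*p + 13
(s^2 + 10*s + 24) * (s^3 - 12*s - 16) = s^5 + 10*s^4 + 12*s^3 - 136*s^2 - 448*s - 384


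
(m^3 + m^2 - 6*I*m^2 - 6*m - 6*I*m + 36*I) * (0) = 0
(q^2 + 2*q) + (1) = q^2 + 2*q + 1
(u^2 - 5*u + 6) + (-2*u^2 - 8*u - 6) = -u^2 - 13*u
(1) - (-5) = 6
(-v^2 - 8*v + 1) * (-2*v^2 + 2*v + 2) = 2*v^4 + 14*v^3 - 20*v^2 - 14*v + 2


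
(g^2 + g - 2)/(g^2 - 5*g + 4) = (g + 2)/(g - 4)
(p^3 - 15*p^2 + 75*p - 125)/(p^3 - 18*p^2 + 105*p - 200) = (p - 5)/(p - 8)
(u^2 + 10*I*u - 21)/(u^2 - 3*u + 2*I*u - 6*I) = (u^2 + 10*I*u - 21)/(u^2 + u*(-3 + 2*I) - 6*I)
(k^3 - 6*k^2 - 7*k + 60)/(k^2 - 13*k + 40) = (k^2 - k - 12)/(k - 8)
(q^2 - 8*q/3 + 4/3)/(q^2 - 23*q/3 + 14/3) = (q - 2)/(q - 7)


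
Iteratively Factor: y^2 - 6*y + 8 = (y - 2)*(y - 4)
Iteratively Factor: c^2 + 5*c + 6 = (c + 3)*(c + 2)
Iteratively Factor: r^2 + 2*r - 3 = (r - 1)*(r + 3)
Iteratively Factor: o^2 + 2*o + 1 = (o + 1)*(o + 1)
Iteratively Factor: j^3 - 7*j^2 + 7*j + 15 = (j - 3)*(j^2 - 4*j - 5) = (j - 3)*(j + 1)*(j - 5)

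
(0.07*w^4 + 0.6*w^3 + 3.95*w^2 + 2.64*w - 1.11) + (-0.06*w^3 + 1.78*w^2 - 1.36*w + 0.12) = 0.07*w^4 + 0.54*w^3 + 5.73*w^2 + 1.28*w - 0.99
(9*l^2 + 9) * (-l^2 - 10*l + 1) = -9*l^4 - 90*l^3 - 90*l + 9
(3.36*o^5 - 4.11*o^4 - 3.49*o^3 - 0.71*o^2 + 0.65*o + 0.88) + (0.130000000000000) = 3.36*o^5 - 4.11*o^4 - 3.49*o^3 - 0.71*o^2 + 0.65*o + 1.01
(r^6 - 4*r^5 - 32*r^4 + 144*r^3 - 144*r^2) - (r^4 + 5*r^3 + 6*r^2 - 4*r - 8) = r^6 - 4*r^5 - 33*r^4 + 139*r^3 - 150*r^2 + 4*r + 8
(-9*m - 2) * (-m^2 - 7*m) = 9*m^3 + 65*m^2 + 14*m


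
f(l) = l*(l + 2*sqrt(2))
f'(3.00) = 8.83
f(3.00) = 17.49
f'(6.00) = 14.83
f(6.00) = 52.97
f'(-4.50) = -6.17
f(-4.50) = 7.52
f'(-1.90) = -0.97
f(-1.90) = -1.76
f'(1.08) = 4.99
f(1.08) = 4.22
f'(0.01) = 2.85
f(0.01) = 0.03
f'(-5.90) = -8.97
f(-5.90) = 18.12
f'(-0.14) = 2.55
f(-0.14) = -0.38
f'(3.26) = 9.35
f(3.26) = 19.85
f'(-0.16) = 2.51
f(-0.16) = -0.43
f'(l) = 2*l + 2*sqrt(2)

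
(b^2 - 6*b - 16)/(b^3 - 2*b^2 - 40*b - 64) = 1/(b + 4)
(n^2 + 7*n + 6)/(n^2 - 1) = (n + 6)/(n - 1)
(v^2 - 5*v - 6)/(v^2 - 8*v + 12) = (v + 1)/(v - 2)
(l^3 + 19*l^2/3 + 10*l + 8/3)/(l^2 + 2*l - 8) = (3*l^2 + 7*l + 2)/(3*(l - 2))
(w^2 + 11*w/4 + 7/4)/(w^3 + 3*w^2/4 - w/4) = (4*w + 7)/(w*(4*w - 1))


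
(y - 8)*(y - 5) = y^2 - 13*y + 40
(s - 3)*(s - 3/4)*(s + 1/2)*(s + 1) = s^4 - 9*s^3/4 - 23*s^2/8 + 3*s/2 + 9/8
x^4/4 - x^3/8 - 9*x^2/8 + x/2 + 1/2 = (x/4 + 1/2)*(x - 2)*(x - 1)*(x + 1/2)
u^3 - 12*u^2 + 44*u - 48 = (u - 6)*(u - 4)*(u - 2)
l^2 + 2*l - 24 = (l - 4)*(l + 6)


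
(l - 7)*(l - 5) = l^2 - 12*l + 35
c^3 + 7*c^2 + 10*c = c*(c + 2)*(c + 5)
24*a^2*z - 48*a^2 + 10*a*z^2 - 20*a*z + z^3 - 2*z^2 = (4*a + z)*(6*a + z)*(z - 2)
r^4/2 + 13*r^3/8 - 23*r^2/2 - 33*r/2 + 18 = (r/2 + 1)*(r - 4)*(r - 3/4)*(r + 6)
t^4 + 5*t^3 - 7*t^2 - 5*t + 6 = (t - 1)^2*(t + 1)*(t + 6)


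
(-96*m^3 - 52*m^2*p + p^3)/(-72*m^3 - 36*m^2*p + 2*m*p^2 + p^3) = (-8*m + p)/(-6*m + p)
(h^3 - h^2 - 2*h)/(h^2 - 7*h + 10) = h*(h + 1)/(h - 5)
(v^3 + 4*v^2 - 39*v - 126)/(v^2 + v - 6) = (v^2 + v - 42)/(v - 2)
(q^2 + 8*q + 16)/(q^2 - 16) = (q + 4)/(q - 4)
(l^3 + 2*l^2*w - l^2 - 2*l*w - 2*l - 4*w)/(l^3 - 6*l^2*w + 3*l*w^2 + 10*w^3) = (l^3 + 2*l^2*w - l^2 - 2*l*w - 2*l - 4*w)/(l^3 - 6*l^2*w + 3*l*w^2 + 10*w^3)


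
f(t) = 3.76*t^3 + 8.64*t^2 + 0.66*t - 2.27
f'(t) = 11.28*t^2 + 17.28*t + 0.66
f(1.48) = 29.82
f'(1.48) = 50.94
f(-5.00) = -259.57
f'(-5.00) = 196.26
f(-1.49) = 3.49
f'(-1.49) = -0.04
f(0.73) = 4.28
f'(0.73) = 19.29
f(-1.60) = 3.39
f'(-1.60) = 1.89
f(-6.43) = -648.88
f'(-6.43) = 355.92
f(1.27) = 20.21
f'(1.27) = 40.80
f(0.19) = -1.81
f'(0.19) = 4.35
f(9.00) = 3444.55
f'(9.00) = 1069.86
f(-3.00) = -28.01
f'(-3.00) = 50.34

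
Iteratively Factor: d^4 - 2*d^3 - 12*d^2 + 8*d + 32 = (d + 2)*(d^3 - 4*d^2 - 4*d + 16) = (d - 2)*(d + 2)*(d^2 - 2*d - 8) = (d - 4)*(d - 2)*(d + 2)*(d + 2)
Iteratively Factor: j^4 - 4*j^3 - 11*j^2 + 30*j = (j + 3)*(j^3 - 7*j^2 + 10*j) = j*(j + 3)*(j^2 - 7*j + 10) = j*(j - 5)*(j + 3)*(j - 2)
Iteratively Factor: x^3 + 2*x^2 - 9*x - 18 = (x + 3)*(x^2 - x - 6) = (x - 3)*(x + 3)*(x + 2)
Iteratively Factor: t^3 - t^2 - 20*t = (t + 4)*(t^2 - 5*t) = t*(t + 4)*(t - 5)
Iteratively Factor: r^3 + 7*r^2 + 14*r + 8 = (r + 1)*(r^2 + 6*r + 8) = (r + 1)*(r + 4)*(r + 2)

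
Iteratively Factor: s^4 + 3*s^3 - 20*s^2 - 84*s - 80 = (s - 5)*(s^3 + 8*s^2 + 20*s + 16) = (s - 5)*(s + 2)*(s^2 + 6*s + 8) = (s - 5)*(s + 2)*(s + 4)*(s + 2)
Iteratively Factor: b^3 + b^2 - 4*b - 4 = (b - 2)*(b^2 + 3*b + 2) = (b - 2)*(b + 1)*(b + 2)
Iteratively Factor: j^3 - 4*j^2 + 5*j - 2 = (j - 1)*(j^2 - 3*j + 2) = (j - 2)*(j - 1)*(j - 1)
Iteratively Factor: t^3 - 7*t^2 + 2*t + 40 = (t - 5)*(t^2 - 2*t - 8) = (t - 5)*(t - 4)*(t + 2)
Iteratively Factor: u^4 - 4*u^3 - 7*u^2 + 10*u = (u - 5)*(u^3 + u^2 - 2*u) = (u - 5)*(u + 2)*(u^2 - u) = u*(u - 5)*(u + 2)*(u - 1)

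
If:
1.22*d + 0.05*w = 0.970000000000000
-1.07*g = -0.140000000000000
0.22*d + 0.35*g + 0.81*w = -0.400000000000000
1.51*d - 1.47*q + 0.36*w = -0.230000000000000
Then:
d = 0.83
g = 0.13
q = 0.82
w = -0.77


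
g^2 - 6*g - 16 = (g - 8)*(g + 2)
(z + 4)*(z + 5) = z^2 + 9*z + 20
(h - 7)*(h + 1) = h^2 - 6*h - 7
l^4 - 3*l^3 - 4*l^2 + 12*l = l*(l - 3)*(l - 2)*(l + 2)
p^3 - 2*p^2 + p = p*(p - 1)^2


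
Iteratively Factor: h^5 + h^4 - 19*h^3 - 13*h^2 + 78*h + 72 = (h - 3)*(h^4 + 4*h^3 - 7*h^2 - 34*h - 24) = (h - 3)^2*(h^3 + 7*h^2 + 14*h + 8) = (h - 3)^2*(h + 1)*(h^2 + 6*h + 8) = (h - 3)^2*(h + 1)*(h + 2)*(h + 4)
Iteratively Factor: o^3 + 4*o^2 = (o + 4)*(o^2) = o*(o + 4)*(o)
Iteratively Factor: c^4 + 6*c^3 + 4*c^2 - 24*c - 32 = (c + 2)*(c^3 + 4*c^2 - 4*c - 16) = (c - 2)*(c + 2)*(c^2 + 6*c + 8) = (c - 2)*(c + 2)*(c + 4)*(c + 2)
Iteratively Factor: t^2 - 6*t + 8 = (t - 2)*(t - 4)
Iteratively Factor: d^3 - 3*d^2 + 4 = (d + 1)*(d^2 - 4*d + 4) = (d - 2)*(d + 1)*(d - 2)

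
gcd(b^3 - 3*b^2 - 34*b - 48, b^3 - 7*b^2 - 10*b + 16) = b^2 - 6*b - 16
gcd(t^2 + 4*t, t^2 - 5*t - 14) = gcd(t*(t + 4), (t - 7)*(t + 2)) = 1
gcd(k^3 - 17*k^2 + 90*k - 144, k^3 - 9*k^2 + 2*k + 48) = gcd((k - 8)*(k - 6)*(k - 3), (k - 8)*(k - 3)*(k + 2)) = k^2 - 11*k + 24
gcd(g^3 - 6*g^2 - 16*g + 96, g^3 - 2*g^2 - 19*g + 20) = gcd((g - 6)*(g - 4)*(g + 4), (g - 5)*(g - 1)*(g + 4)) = g + 4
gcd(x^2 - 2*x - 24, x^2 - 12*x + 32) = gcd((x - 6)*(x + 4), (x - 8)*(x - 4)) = 1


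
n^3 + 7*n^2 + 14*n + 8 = (n + 1)*(n + 2)*(n + 4)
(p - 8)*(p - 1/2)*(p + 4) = p^3 - 9*p^2/2 - 30*p + 16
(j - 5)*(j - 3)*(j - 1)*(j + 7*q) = j^4 + 7*j^3*q - 9*j^3 - 63*j^2*q + 23*j^2 + 161*j*q - 15*j - 105*q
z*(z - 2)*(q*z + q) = q*z^3 - q*z^2 - 2*q*z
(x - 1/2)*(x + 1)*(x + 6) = x^3 + 13*x^2/2 + 5*x/2 - 3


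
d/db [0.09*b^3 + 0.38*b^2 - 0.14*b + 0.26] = 0.27*b^2 + 0.76*b - 0.14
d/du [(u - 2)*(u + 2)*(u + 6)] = 3*u^2 + 12*u - 4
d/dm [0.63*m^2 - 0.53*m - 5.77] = 1.26*m - 0.53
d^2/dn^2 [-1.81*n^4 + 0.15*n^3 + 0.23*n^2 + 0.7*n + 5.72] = -21.72*n^2 + 0.9*n + 0.46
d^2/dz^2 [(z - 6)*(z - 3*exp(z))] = -3*z*exp(z) + 12*exp(z) + 2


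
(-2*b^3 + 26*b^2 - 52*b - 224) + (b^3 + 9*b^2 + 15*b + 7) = -b^3 + 35*b^2 - 37*b - 217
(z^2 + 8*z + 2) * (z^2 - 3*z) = z^4 + 5*z^3 - 22*z^2 - 6*z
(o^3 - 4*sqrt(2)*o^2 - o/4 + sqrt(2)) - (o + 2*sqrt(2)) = o^3 - 4*sqrt(2)*o^2 - 5*o/4 - sqrt(2)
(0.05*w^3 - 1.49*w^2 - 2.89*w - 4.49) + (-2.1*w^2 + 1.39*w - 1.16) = 0.05*w^3 - 3.59*w^2 - 1.5*w - 5.65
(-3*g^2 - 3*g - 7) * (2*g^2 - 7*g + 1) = -6*g^4 + 15*g^3 + 4*g^2 + 46*g - 7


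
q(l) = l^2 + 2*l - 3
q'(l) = 2*l + 2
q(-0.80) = -3.96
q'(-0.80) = 0.40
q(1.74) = 3.51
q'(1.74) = 5.48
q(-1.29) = -3.92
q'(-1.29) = -0.58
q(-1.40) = -3.84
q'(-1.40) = -0.80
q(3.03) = 12.24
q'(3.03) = 8.06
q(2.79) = 10.36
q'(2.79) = 7.58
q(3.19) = 13.56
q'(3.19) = 8.38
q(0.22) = -2.51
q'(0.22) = 2.44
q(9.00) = 96.00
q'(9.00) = 20.00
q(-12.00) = 117.00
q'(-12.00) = -22.00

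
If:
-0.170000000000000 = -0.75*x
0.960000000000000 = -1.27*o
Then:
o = -0.76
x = 0.23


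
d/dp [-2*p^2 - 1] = -4*p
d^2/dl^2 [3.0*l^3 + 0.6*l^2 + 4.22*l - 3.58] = 18.0*l + 1.2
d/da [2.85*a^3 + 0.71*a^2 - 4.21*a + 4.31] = 8.55*a^2 + 1.42*a - 4.21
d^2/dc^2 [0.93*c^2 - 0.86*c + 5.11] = 1.86000000000000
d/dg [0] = 0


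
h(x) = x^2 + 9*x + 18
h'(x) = 2*x + 9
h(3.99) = 69.83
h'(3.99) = 16.98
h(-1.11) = 9.24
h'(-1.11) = 6.78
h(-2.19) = 3.09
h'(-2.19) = 4.62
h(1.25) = 30.81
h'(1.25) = 11.50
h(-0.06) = 17.46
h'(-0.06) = 8.88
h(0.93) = 27.23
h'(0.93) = 10.86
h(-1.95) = 4.25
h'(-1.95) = 5.10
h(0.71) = 24.89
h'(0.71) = 10.42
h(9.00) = 180.00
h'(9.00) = 27.00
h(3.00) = 54.00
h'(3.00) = 15.00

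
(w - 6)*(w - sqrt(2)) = w^2 - 6*w - sqrt(2)*w + 6*sqrt(2)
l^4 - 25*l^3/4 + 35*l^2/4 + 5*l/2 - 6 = (l - 4)*(l - 2)*(l - 1)*(l + 3/4)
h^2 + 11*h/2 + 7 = (h + 2)*(h + 7/2)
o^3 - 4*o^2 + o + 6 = (o - 3)*(o - 2)*(o + 1)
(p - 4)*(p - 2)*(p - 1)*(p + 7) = p^4 - 35*p^2 + 90*p - 56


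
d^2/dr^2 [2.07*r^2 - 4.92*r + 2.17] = 4.14000000000000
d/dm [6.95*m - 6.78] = 6.95000000000000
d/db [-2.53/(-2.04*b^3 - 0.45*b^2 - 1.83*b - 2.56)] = (-15.4836*b^2 - 2.277*b - 4.6299)/(2.04*b^3 + 0.45*b^2 + 1.83*b + 2.56)^2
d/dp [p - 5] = 1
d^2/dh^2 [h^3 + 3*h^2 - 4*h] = 6*h + 6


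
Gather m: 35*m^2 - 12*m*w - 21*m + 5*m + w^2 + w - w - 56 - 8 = 35*m^2 + m*(-12*w - 16) + w^2 - 64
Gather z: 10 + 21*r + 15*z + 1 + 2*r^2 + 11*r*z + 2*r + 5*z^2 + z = 2*r^2 + 23*r + 5*z^2 + z*(11*r + 16) + 11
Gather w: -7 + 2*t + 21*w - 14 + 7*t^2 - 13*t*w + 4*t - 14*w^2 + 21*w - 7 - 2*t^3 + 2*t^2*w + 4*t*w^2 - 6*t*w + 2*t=-2*t^3 + 7*t^2 + 8*t + w^2*(4*t - 14) + w*(2*t^2 - 19*t + 42) - 28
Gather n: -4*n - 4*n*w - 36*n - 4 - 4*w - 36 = n*(-4*w - 40) - 4*w - 40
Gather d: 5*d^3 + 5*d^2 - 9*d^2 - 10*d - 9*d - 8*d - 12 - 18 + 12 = 5*d^3 - 4*d^2 - 27*d - 18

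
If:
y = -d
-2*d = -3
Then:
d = 3/2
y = -3/2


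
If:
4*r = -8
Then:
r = -2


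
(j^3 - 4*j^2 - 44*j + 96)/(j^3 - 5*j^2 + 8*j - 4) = (j^2 - 2*j - 48)/(j^2 - 3*j + 2)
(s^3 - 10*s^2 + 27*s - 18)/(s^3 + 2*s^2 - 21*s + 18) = (s - 6)/(s + 6)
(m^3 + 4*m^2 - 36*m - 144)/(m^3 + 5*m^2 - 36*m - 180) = (m + 4)/(m + 5)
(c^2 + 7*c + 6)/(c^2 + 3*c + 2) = (c + 6)/(c + 2)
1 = 1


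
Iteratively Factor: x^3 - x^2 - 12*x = (x)*(x^2 - x - 12) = x*(x - 4)*(x + 3)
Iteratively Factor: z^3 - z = (z + 1)*(z^2 - z) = (z - 1)*(z + 1)*(z)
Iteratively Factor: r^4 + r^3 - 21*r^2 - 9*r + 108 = (r - 3)*(r^3 + 4*r^2 - 9*r - 36) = (r - 3)^2*(r^2 + 7*r + 12) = (r - 3)^2*(r + 3)*(r + 4)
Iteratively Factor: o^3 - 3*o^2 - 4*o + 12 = (o + 2)*(o^2 - 5*o + 6) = (o - 2)*(o + 2)*(o - 3)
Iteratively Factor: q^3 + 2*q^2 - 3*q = (q)*(q^2 + 2*q - 3) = q*(q - 1)*(q + 3)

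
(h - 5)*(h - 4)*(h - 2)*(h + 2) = h^4 - 9*h^3 + 16*h^2 + 36*h - 80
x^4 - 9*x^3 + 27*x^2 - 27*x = x*(x - 3)^3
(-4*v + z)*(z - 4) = -4*v*z + 16*v + z^2 - 4*z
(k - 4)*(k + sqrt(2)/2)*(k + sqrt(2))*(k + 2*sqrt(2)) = k^4 - 4*k^3 + 7*sqrt(2)*k^3/2 - 14*sqrt(2)*k^2 + 7*k^2 - 28*k + 2*sqrt(2)*k - 8*sqrt(2)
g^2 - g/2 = g*(g - 1/2)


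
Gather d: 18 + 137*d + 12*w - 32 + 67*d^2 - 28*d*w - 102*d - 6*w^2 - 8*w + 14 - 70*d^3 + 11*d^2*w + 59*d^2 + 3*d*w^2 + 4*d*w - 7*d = -70*d^3 + d^2*(11*w + 126) + d*(3*w^2 - 24*w + 28) - 6*w^2 + 4*w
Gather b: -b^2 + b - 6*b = -b^2 - 5*b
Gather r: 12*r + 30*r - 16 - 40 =42*r - 56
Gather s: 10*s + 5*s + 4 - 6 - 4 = 15*s - 6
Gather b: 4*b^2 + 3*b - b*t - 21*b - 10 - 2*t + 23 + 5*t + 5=4*b^2 + b*(-t - 18) + 3*t + 18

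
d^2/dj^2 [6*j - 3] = 0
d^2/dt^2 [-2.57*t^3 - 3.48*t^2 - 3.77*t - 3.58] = -15.42*t - 6.96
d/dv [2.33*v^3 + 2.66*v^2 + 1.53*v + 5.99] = 6.99*v^2 + 5.32*v + 1.53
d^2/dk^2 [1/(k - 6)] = 2/(k - 6)^3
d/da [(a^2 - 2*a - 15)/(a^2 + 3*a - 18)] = (5*a^2 - 6*a + 81)/(a^4 + 6*a^3 - 27*a^2 - 108*a + 324)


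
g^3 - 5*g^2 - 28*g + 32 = (g - 8)*(g - 1)*(g + 4)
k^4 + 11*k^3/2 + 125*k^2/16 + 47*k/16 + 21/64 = (k + 1/4)^2*(k + 3/2)*(k + 7/2)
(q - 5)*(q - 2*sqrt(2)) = q^2 - 5*q - 2*sqrt(2)*q + 10*sqrt(2)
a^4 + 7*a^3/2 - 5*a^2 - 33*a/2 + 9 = (a - 2)*(a - 1/2)*(a + 3)^2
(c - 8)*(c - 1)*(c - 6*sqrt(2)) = c^3 - 9*c^2 - 6*sqrt(2)*c^2 + 8*c + 54*sqrt(2)*c - 48*sqrt(2)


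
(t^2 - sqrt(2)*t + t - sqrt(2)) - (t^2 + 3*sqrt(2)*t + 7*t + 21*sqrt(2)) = -6*t - 4*sqrt(2)*t - 22*sqrt(2)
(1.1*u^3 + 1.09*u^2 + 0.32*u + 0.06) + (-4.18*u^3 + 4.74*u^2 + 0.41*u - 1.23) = -3.08*u^3 + 5.83*u^2 + 0.73*u - 1.17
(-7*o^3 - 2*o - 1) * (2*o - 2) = -14*o^4 + 14*o^3 - 4*o^2 + 2*o + 2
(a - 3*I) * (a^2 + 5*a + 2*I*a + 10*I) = a^3 + 5*a^2 - I*a^2 + 6*a - 5*I*a + 30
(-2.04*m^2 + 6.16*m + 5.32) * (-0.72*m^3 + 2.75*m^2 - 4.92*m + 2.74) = 1.4688*m^5 - 10.0452*m^4 + 23.1464*m^3 - 21.2668*m^2 - 9.296*m + 14.5768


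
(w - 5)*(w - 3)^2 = w^3 - 11*w^2 + 39*w - 45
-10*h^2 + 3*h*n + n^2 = (-2*h + n)*(5*h + n)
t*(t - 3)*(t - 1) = t^3 - 4*t^2 + 3*t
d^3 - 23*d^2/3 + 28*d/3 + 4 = (d - 6)*(d - 2)*(d + 1/3)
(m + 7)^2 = m^2 + 14*m + 49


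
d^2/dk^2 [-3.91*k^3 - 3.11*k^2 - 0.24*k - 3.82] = -23.46*k - 6.22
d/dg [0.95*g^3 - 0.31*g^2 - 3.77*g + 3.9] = 2.85*g^2 - 0.62*g - 3.77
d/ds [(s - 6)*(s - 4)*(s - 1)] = 3*s^2 - 22*s + 34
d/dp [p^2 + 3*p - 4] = 2*p + 3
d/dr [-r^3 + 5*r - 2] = 5 - 3*r^2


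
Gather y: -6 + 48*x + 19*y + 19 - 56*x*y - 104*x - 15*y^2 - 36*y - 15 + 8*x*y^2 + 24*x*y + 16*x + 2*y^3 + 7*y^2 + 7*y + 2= -40*x + 2*y^3 + y^2*(8*x - 8) + y*(-32*x - 10)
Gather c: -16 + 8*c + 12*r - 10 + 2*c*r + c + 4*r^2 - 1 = c*(2*r + 9) + 4*r^2 + 12*r - 27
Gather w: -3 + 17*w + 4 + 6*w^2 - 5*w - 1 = 6*w^2 + 12*w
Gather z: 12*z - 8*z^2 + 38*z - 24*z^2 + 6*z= -32*z^2 + 56*z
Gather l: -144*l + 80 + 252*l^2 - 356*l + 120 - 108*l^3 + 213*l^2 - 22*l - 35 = -108*l^3 + 465*l^2 - 522*l + 165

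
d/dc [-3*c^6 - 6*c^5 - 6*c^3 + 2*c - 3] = -18*c^5 - 30*c^4 - 18*c^2 + 2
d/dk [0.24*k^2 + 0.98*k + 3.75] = 0.48*k + 0.98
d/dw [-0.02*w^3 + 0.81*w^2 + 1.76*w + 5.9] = -0.06*w^2 + 1.62*w + 1.76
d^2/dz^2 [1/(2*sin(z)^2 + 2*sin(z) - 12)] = (-4*sin(z)^4 - 3*sin(z)^3 - 19*sin(z)^2 + 14)/(2*(sin(z)^2 + sin(z) - 6)^3)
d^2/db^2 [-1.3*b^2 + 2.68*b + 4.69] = -2.60000000000000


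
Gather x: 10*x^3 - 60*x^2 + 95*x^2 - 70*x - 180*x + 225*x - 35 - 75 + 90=10*x^3 + 35*x^2 - 25*x - 20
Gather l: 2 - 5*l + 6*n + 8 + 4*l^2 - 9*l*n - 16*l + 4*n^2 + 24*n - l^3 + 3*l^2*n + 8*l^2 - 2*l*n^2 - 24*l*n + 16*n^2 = -l^3 + l^2*(3*n + 12) + l*(-2*n^2 - 33*n - 21) + 20*n^2 + 30*n + 10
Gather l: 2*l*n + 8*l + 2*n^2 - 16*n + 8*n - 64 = l*(2*n + 8) + 2*n^2 - 8*n - 64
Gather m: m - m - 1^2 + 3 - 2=0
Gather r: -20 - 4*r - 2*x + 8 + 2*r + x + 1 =-2*r - x - 11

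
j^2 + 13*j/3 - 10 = (j - 5/3)*(j + 6)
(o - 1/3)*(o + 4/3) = o^2 + o - 4/9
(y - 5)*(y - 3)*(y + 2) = y^3 - 6*y^2 - y + 30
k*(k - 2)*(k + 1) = k^3 - k^2 - 2*k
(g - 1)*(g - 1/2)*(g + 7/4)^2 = g^4 + 2*g^3 - 27*g^2/16 - 91*g/32 + 49/32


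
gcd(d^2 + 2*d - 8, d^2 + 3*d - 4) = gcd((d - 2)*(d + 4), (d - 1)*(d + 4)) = d + 4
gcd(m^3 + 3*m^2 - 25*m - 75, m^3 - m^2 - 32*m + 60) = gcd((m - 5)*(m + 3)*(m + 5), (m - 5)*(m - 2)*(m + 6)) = m - 5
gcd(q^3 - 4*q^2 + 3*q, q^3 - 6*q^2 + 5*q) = q^2 - q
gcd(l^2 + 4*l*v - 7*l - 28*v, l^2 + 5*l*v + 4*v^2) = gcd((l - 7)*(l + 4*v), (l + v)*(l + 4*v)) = l + 4*v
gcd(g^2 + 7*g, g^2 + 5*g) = g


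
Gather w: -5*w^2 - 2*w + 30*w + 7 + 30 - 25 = -5*w^2 + 28*w + 12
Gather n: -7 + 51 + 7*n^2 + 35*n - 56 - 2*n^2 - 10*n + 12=5*n^2 + 25*n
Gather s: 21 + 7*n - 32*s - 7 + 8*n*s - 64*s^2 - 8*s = 7*n - 64*s^2 + s*(8*n - 40) + 14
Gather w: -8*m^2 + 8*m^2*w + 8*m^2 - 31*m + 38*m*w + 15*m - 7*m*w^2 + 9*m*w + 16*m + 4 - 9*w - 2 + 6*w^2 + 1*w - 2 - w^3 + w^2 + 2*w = -w^3 + w^2*(7 - 7*m) + w*(8*m^2 + 47*m - 6)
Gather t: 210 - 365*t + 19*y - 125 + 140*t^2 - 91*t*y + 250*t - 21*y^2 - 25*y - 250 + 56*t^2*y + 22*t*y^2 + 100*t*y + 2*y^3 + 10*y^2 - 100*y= t^2*(56*y + 140) + t*(22*y^2 + 9*y - 115) + 2*y^3 - 11*y^2 - 106*y - 165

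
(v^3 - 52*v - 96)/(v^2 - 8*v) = v + 8 + 12/v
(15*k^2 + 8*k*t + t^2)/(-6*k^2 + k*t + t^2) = (5*k + t)/(-2*k + t)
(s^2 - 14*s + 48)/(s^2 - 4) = (s^2 - 14*s + 48)/(s^2 - 4)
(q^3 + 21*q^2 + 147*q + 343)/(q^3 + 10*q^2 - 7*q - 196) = (q + 7)/(q - 4)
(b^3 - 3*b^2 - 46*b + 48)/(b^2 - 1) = (b^2 - 2*b - 48)/(b + 1)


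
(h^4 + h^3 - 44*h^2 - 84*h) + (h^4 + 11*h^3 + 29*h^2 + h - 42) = 2*h^4 + 12*h^3 - 15*h^2 - 83*h - 42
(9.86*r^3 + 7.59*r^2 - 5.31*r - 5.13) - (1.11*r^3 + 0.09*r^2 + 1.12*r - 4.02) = 8.75*r^3 + 7.5*r^2 - 6.43*r - 1.11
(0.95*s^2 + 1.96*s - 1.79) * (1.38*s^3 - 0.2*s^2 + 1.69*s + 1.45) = 1.311*s^5 + 2.5148*s^4 - 1.2567*s^3 + 5.0479*s^2 - 0.1831*s - 2.5955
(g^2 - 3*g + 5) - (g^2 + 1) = 4 - 3*g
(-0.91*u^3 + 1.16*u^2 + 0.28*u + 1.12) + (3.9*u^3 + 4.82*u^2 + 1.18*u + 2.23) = 2.99*u^3 + 5.98*u^2 + 1.46*u + 3.35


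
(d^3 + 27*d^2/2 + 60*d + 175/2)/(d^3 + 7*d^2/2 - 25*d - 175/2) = (d + 5)/(d - 5)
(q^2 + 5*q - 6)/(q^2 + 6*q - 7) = (q + 6)/(q + 7)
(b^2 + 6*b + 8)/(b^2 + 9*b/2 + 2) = 2*(b + 2)/(2*b + 1)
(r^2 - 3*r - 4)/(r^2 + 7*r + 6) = (r - 4)/(r + 6)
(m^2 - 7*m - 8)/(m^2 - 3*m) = (m^2 - 7*m - 8)/(m*(m - 3))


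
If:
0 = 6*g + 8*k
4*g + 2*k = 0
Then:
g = 0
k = 0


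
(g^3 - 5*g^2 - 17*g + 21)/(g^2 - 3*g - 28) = (g^2 + 2*g - 3)/(g + 4)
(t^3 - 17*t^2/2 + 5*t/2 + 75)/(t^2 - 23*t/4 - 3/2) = 2*(2*t^2 - 5*t - 25)/(4*t + 1)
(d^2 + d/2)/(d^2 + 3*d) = (d + 1/2)/(d + 3)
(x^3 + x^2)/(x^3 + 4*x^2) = (x + 1)/(x + 4)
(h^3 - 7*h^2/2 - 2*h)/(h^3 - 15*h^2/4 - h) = 2*(2*h + 1)/(4*h + 1)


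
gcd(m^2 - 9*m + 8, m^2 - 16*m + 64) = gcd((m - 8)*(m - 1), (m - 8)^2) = m - 8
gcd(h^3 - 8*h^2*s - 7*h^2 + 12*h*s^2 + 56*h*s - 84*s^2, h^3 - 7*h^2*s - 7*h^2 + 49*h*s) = h - 7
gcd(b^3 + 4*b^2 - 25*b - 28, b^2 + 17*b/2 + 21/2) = b + 7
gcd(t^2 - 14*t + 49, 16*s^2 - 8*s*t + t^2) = 1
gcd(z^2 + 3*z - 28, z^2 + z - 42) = z + 7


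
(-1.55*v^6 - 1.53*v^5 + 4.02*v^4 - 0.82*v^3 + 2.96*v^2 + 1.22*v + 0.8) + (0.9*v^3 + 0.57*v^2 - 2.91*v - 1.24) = -1.55*v^6 - 1.53*v^5 + 4.02*v^4 + 0.0800000000000001*v^3 + 3.53*v^2 - 1.69*v - 0.44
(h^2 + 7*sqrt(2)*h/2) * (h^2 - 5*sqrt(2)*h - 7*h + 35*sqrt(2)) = h^4 - 7*h^3 - 3*sqrt(2)*h^3/2 - 35*h^2 + 21*sqrt(2)*h^2/2 + 245*h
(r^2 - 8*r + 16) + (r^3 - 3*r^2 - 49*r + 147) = r^3 - 2*r^2 - 57*r + 163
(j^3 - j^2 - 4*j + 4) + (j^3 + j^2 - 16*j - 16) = 2*j^3 - 20*j - 12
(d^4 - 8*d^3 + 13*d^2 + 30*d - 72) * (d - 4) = d^5 - 12*d^4 + 45*d^3 - 22*d^2 - 192*d + 288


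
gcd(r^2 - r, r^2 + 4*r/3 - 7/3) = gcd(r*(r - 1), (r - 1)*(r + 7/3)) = r - 1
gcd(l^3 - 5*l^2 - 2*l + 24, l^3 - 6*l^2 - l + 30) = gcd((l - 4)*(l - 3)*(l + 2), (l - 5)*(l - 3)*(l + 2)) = l^2 - l - 6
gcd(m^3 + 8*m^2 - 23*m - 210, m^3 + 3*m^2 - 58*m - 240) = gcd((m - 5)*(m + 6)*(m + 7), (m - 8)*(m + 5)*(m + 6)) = m + 6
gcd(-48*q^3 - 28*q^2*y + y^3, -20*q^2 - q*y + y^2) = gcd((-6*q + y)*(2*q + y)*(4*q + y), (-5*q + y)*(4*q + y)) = 4*q + y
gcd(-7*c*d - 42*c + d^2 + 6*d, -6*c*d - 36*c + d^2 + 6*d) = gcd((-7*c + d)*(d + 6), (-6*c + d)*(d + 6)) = d + 6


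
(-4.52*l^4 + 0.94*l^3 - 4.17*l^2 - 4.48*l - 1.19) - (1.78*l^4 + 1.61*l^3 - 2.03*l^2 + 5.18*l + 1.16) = -6.3*l^4 - 0.67*l^3 - 2.14*l^2 - 9.66*l - 2.35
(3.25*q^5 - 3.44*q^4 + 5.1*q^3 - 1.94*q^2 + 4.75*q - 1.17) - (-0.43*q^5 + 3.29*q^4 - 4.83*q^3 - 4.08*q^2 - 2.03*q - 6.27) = 3.68*q^5 - 6.73*q^4 + 9.93*q^3 + 2.14*q^2 + 6.78*q + 5.1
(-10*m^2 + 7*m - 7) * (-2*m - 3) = 20*m^3 + 16*m^2 - 7*m + 21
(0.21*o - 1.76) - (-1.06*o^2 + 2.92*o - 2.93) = 1.06*o^2 - 2.71*o + 1.17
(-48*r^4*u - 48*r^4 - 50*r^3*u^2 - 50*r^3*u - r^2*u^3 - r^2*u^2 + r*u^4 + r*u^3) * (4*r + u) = -192*r^5*u - 192*r^5 - 248*r^4*u^2 - 248*r^4*u - 54*r^3*u^3 - 54*r^3*u^2 + 3*r^2*u^4 + 3*r^2*u^3 + r*u^5 + r*u^4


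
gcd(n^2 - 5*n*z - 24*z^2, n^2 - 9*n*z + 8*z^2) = -n + 8*z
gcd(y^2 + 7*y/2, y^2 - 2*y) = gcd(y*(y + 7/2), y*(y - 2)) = y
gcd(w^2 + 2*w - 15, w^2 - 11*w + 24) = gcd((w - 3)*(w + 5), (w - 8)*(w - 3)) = w - 3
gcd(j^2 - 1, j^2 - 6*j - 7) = j + 1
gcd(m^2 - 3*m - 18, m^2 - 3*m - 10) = 1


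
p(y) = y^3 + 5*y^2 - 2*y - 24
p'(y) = 3*y^2 + 10*y - 2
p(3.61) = 80.99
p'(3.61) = 73.20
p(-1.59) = -12.20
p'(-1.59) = -10.32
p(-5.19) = -18.74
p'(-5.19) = 26.91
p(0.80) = -21.89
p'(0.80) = 7.92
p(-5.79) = -38.90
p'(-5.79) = 40.67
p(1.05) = -19.43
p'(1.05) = 11.81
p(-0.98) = -18.18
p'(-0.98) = -8.92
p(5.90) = 343.63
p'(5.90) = 161.43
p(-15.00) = -2244.00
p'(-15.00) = 523.00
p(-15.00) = -2244.00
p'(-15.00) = 523.00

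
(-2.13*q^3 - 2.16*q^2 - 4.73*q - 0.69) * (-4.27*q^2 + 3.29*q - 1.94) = 9.0951*q^5 + 2.2155*q^4 + 17.2229*q^3 - 8.425*q^2 + 6.9061*q + 1.3386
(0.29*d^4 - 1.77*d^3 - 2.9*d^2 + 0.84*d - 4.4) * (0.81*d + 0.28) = 0.2349*d^5 - 1.3525*d^4 - 2.8446*d^3 - 0.1316*d^2 - 3.3288*d - 1.232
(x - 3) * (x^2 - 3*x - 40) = x^3 - 6*x^2 - 31*x + 120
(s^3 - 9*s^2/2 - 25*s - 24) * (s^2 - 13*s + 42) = s^5 - 35*s^4/2 + 151*s^3/2 + 112*s^2 - 738*s - 1008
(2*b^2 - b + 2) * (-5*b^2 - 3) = -10*b^4 + 5*b^3 - 16*b^2 + 3*b - 6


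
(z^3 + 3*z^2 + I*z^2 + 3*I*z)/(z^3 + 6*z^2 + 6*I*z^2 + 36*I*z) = (z^2 + z*(3 + I) + 3*I)/(z^2 + 6*z*(1 + I) + 36*I)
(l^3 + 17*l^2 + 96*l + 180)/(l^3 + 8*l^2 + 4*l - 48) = (l^2 + 11*l + 30)/(l^2 + 2*l - 8)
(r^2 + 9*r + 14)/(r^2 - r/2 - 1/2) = 2*(r^2 + 9*r + 14)/(2*r^2 - r - 1)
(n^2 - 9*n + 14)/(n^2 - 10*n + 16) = (n - 7)/(n - 8)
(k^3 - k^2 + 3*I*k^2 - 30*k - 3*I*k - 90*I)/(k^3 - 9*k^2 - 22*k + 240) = (k + 3*I)/(k - 8)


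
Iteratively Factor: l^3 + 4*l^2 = (l)*(l^2 + 4*l) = l*(l + 4)*(l)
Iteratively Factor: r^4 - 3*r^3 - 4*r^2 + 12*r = (r + 2)*(r^3 - 5*r^2 + 6*r) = r*(r + 2)*(r^2 - 5*r + 6) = r*(r - 2)*(r + 2)*(r - 3)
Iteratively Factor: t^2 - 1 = (t + 1)*(t - 1)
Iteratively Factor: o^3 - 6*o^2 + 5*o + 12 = (o + 1)*(o^2 - 7*o + 12) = (o - 4)*(o + 1)*(o - 3)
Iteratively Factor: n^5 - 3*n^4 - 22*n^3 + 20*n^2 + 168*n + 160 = (n + 2)*(n^4 - 5*n^3 - 12*n^2 + 44*n + 80) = (n + 2)^2*(n^3 - 7*n^2 + 2*n + 40) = (n - 4)*(n + 2)^2*(n^2 - 3*n - 10) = (n - 5)*(n - 4)*(n + 2)^2*(n + 2)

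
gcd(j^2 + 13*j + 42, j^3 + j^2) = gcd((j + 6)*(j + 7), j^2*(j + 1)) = 1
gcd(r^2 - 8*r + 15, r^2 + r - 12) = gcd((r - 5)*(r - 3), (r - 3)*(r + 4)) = r - 3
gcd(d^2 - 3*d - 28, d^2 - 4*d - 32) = d + 4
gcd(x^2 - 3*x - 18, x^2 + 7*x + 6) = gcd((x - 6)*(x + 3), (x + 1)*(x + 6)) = 1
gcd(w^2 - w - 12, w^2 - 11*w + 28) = w - 4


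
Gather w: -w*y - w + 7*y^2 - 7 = w*(-y - 1) + 7*y^2 - 7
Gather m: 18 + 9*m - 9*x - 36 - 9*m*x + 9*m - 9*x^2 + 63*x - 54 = m*(18 - 9*x) - 9*x^2 + 54*x - 72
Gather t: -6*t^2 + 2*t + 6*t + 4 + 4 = -6*t^2 + 8*t + 8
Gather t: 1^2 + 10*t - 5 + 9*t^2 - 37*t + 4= 9*t^2 - 27*t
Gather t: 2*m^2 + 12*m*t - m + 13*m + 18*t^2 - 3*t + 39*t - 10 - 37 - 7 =2*m^2 + 12*m + 18*t^2 + t*(12*m + 36) - 54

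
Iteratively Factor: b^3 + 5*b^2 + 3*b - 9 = (b + 3)*(b^2 + 2*b - 3) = (b - 1)*(b + 3)*(b + 3)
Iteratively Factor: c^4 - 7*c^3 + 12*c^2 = (c)*(c^3 - 7*c^2 + 12*c) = c*(c - 4)*(c^2 - 3*c) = c*(c - 4)*(c - 3)*(c)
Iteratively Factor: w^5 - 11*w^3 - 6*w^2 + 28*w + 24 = (w + 1)*(w^4 - w^3 - 10*w^2 + 4*w + 24) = (w + 1)*(w + 2)*(w^3 - 3*w^2 - 4*w + 12) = (w - 2)*(w + 1)*(w + 2)*(w^2 - w - 6) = (w - 3)*(w - 2)*(w + 1)*(w + 2)*(w + 2)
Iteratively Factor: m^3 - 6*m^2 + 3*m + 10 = (m - 5)*(m^2 - m - 2) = (m - 5)*(m + 1)*(m - 2)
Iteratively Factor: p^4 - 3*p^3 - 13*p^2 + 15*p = (p - 1)*(p^3 - 2*p^2 - 15*p) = p*(p - 1)*(p^2 - 2*p - 15) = p*(p - 5)*(p - 1)*(p + 3)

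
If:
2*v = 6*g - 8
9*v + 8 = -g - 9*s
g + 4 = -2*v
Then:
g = 4/7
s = 4/3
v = -16/7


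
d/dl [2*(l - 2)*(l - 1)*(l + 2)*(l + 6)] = 8*l^3 + 30*l^2 - 40*l - 40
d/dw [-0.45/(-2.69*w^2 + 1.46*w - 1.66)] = (0.657 - 2.421*w)/(2.69*w^2 - 1.46*w + 1.66)^2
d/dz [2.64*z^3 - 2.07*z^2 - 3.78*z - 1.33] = 7.92*z^2 - 4.14*z - 3.78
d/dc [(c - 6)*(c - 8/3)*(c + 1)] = 3*c^2 - 46*c/3 + 22/3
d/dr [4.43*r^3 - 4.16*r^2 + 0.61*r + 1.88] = 13.29*r^2 - 8.32*r + 0.61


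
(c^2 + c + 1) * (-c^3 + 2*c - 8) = -c^5 - c^4 + c^3 - 6*c^2 - 6*c - 8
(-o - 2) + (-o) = -2*o - 2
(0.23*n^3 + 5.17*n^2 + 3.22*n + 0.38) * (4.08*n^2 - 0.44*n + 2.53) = 0.9384*n^5 + 20.9924*n^4 + 11.4447*n^3 + 13.2137*n^2 + 7.9794*n + 0.9614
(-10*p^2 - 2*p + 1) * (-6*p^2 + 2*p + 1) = 60*p^4 - 8*p^3 - 20*p^2 + 1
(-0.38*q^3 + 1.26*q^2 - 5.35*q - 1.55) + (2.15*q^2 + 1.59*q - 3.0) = -0.38*q^3 + 3.41*q^2 - 3.76*q - 4.55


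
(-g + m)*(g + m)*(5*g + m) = -5*g^3 - g^2*m + 5*g*m^2 + m^3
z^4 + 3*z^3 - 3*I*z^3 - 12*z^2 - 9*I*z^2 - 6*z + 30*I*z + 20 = (z - 2)*(z + 5)*(z - 2*I)*(z - I)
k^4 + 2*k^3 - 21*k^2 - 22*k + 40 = (k - 4)*(k - 1)*(k + 2)*(k + 5)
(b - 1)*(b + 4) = b^2 + 3*b - 4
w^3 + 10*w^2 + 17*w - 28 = (w - 1)*(w + 4)*(w + 7)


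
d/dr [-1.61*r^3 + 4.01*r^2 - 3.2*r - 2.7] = -4.83*r^2 + 8.02*r - 3.2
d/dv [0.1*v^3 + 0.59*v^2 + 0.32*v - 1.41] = 0.3*v^2 + 1.18*v + 0.32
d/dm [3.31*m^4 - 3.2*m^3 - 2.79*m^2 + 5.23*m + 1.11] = 13.24*m^3 - 9.6*m^2 - 5.58*m + 5.23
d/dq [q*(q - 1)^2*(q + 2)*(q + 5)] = 5*q^4 + 20*q^3 - 9*q^2 - 26*q + 10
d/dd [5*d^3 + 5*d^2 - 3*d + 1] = 15*d^2 + 10*d - 3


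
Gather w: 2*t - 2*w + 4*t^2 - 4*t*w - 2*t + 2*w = 4*t^2 - 4*t*w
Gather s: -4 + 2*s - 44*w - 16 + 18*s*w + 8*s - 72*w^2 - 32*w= s*(18*w + 10) - 72*w^2 - 76*w - 20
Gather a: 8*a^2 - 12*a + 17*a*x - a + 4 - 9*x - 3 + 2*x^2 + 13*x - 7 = 8*a^2 + a*(17*x - 13) + 2*x^2 + 4*x - 6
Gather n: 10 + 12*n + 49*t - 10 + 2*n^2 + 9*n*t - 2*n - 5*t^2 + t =2*n^2 + n*(9*t + 10) - 5*t^2 + 50*t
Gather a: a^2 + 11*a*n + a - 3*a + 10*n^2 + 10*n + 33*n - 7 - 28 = a^2 + a*(11*n - 2) + 10*n^2 + 43*n - 35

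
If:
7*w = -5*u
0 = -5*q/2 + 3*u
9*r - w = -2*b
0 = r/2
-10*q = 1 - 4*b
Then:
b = 5/188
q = -21/235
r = 0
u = -7/94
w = 5/94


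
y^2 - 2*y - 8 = (y - 4)*(y + 2)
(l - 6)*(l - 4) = l^2 - 10*l + 24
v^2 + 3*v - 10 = (v - 2)*(v + 5)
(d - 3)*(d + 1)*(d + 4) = d^3 + 2*d^2 - 11*d - 12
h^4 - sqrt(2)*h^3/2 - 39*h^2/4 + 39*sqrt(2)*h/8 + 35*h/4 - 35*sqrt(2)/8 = (h - 5/2)*(h - 1)*(h + 7/2)*(h - sqrt(2)/2)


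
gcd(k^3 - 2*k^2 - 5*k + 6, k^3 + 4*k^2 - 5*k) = k - 1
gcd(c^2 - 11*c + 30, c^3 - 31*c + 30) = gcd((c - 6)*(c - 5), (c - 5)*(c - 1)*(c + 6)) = c - 5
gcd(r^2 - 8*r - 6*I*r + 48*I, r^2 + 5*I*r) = 1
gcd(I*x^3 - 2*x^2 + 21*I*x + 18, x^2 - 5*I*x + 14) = 1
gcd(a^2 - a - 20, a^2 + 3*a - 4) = a + 4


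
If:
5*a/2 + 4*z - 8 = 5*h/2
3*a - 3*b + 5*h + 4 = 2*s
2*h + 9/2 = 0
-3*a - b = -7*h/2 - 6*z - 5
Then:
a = 19/20 - 8*z/5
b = 54*z/5 - 229/40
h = -9/4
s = 511/80 - 93*z/5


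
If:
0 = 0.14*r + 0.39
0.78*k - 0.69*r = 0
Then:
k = -2.46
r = -2.79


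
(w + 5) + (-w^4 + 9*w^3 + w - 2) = -w^4 + 9*w^3 + 2*w + 3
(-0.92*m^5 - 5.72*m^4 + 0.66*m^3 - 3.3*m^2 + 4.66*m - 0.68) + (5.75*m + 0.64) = -0.92*m^5 - 5.72*m^4 + 0.66*m^3 - 3.3*m^2 + 10.41*m - 0.04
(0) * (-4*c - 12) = 0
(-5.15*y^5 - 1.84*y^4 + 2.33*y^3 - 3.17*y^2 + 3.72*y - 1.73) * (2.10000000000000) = -10.815*y^5 - 3.864*y^4 + 4.893*y^3 - 6.657*y^2 + 7.812*y - 3.633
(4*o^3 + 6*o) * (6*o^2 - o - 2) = 24*o^5 - 4*o^4 + 28*o^3 - 6*o^2 - 12*o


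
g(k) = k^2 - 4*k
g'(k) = 2*k - 4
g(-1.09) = 5.55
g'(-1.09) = -6.18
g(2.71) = -3.50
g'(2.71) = 1.42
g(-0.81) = 3.90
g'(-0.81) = -5.62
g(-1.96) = 11.68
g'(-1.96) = -7.92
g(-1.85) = 10.82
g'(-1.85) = -7.70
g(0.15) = -0.58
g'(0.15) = -3.70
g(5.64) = 9.25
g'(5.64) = 7.28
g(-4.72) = 41.16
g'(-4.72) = -13.44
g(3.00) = -3.00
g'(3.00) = 2.00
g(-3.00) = 21.00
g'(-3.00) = -10.00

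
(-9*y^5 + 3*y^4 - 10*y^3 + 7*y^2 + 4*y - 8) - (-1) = -9*y^5 + 3*y^4 - 10*y^3 + 7*y^2 + 4*y - 7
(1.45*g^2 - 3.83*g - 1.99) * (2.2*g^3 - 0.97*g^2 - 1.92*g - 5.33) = 3.19*g^5 - 9.8325*g^4 - 3.4469*g^3 + 1.5554*g^2 + 24.2347*g + 10.6067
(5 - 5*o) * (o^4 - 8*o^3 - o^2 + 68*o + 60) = -5*o^5 + 45*o^4 - 35*o^3 - 345*o^2 + 40*o + 300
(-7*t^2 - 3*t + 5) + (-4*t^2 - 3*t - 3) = -11*t^2 - 6*t + 2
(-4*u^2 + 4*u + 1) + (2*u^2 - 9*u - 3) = -2*u^2 - 5*u - 2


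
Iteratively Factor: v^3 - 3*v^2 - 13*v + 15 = (v - 1)*(v^2 - 2*v - 15) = (v - 5)*(v - 1)*(v + 3)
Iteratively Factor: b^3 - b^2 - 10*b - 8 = (b - 4)*(b^2 + 3*b + 2) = (b - 4)*(b + 1)*(b + 2)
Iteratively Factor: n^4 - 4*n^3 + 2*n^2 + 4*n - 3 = (n - 1)*(n^3 - 3*n^2 - n + 3) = (n - 1)^2*(n^2 - 2*n - 3) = (n - 1)^2*(n + 1)*(n - 3)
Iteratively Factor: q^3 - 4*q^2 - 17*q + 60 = (q - 5)*(q^2 + q - 12) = (q - 5)*(q - 3)*(q + 4)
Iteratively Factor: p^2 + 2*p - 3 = (p + 3)*(p - 1)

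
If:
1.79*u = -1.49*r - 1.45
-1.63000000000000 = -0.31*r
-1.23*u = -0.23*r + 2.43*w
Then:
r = 5.26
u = -5.19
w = 3.12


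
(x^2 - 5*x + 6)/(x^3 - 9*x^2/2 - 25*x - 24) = 2*(-x^2 + 5*x - 6)/(-2*x^3 + 9*x^2 + 50*x + 48)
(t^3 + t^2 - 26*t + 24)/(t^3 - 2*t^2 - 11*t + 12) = (t + 6)/(t + 3)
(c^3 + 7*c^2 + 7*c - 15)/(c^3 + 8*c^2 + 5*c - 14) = (c^2 + 8*c + 15)/(c^2 + 9*c + 14)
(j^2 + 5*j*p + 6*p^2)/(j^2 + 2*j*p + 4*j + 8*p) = (j + 3*p)/(j + 4)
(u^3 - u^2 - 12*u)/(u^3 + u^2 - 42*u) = (u^2 - u - 12)/(u^2 + u - 42)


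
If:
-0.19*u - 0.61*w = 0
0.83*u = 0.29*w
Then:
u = 0.00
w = 0.00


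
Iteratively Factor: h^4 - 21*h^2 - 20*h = (h + 1)*(h^3 - h^2 - 20*h) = (h + 1)*(h + 4)*(h^2 - 5*h) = h*(h + 1)*(h + 4)*(h - 5)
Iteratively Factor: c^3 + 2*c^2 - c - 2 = (c - 1)*(c^2 + 3*c + 2) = (c - 1)*(c + 1)*(c + 2)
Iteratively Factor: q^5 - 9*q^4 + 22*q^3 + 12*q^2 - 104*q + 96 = (q - 2)*(q^4 - 7*q^3 + 8*q^2 + 28*q - 48) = (q - 3)*(q - 2)*(q^3 - 4*q^2 - 4*q + 16) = (q - 4)*(q - 3)*(q - 2)*(q^2 - 4) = (q - 4)*(q - 3)*(q - 2)*(q + 2)*(q - 2)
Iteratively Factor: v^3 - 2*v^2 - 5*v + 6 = (v - 1)*(v^2 - v - 6) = (v - 3)*(v - 1)*(v + 2)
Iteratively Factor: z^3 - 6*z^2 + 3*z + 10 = (z - 2)*(z^2 - 4*z - 5) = (z - 2)*(z + 1)*(z - 5)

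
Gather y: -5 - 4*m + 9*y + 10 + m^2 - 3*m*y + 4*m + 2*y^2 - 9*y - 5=m^2 - 3*m*y + 2*y^2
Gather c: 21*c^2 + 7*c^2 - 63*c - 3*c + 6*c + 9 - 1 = 28*c^2 - 60*c + 8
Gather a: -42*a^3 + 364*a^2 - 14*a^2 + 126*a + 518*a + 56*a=-42*a^3 + 350*a^2 + 700*a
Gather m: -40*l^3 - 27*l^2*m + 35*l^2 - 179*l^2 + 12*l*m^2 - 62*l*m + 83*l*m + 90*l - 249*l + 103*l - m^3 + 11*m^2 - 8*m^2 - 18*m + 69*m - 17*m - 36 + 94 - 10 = -40*l^3 - 144*l^2 - 56*l - m^3 + m^2*(12*l + 3) + m*(-27*l^2 + 21*l + 34) + 48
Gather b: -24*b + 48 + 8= 56 - 24*b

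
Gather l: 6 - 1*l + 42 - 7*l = 48 - 8*l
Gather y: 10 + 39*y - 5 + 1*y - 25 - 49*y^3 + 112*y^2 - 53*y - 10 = -49*y^3 + 112*y^2 - 13*y - 30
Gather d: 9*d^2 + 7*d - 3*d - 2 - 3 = 9*d^2 + 4*d - 5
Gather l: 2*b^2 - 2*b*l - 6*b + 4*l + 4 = 2*b^2 - 6*b + l*(4 - 2*b) + 4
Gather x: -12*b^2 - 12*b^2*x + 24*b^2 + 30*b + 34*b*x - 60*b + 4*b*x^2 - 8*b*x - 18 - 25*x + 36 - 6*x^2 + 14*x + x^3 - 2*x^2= 12*b^2 - 30*b + x^3 + x^2*(4*b - 8) + x*(-12*b^2 + 26*b - 11) + 18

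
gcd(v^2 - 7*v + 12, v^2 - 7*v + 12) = v^2 - 7*v + 12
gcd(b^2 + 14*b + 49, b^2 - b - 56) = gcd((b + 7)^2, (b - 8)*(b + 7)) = b + 7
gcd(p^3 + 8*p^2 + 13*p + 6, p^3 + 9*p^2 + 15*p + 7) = p^2 + 2*p + 1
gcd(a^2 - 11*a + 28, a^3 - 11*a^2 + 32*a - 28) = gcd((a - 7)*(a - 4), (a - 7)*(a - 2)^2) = a - 7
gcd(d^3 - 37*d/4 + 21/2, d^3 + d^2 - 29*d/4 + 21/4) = d^2 + 2*d - 21/4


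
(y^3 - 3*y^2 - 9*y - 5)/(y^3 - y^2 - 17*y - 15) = (y + 1)/(y + 3)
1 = 1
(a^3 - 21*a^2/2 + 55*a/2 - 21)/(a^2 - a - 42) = (a^2 - 7*a/2 + 3)/(a + 6)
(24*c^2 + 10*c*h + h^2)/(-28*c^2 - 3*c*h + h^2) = (-6*c - h)/(7*c - h)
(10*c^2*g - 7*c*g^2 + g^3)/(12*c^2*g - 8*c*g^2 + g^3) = (5*c - g)/(6*c - g)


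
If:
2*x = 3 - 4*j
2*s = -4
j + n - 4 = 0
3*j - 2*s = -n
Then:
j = -4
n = 8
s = -2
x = 19/2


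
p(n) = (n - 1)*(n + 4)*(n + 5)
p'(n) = (n - 1)*(n + 4) + (n - 1)*(n + 5) + (n + 4)*(n + 5) = 3*n^2 + 16*n + 11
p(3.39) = 148.19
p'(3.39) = 99.72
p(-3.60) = -2.58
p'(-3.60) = -7.72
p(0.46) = -13.15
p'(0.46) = 18.99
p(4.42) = 271.26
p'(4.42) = 140.33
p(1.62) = 23.07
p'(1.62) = 44.79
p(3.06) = 117.22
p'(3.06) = 88.05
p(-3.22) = -5.86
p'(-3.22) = -9.41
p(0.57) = -10.95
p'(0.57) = 21.09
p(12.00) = 2992.00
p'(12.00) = 635.00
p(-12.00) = -728.00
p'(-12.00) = 251.00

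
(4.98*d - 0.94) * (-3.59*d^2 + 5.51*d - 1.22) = -17.8782*d^3 + 30.8144*d^2 - 11.255*d + 1.1468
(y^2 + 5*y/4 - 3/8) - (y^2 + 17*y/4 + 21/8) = -3*y - 3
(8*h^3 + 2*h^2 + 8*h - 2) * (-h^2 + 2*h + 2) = -8*h^5 + 14*h^4 + 12*h^3 + 22*h^2 + 12*h - 4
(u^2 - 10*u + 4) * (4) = 4*u^2 - 40*u + 16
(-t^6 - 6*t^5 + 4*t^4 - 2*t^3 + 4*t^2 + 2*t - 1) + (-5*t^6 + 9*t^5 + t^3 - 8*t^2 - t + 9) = -6*t^6 + 3*t^5 + 4*t^4 - t^3 - 4*t^2 + t + 8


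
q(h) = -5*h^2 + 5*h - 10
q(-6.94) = -285.52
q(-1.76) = -34.29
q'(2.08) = -15.80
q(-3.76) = -99.49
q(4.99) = -109.55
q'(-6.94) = 74.40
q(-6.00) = -220.00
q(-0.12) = -10.67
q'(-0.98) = 14.80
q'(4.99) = -44.90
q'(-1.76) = 22.60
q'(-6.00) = 65.00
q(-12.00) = -790.00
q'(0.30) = 2.00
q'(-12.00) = 125.00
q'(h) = 5 - 10*h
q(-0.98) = -19.70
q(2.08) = -21.23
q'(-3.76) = 42.60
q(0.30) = -8.95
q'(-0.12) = 6.20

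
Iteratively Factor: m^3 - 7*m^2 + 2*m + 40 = (m - 4)*(m^2 - 3*m - 10) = (m - 5)*(m - 4)*(m + 2)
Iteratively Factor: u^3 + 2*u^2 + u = (u + 1)*(u^2 + u) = (u + 1)^2*(u)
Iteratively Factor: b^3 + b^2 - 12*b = (b + 4)*(b^2 - 3*b) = b*(b + 4)*(b - 3)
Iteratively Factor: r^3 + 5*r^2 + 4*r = (r + 1)*(r^2 + 4*r) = (r + 1)*(r + 4)*(r)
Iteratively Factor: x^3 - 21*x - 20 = (x + 4)*(x^2 - 4*x - 5) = (x + 1)*(x + 4)*(x - 5)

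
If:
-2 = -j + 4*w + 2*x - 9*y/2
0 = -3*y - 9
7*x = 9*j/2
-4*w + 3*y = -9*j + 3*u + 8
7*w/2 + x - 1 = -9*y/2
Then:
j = 3143/44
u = 29119/132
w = -395/44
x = 4041/88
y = -3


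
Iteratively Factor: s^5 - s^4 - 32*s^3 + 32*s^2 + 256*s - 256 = (s - 1)*(s^4 - 32*s^2 + 256) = (s - 4)*(s - 1)*(s^3 + 4*s^2 - 16*s - 64) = (s - 4)^2*(s - 1)*(s^2 + 8*s + 16) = (s - 4)^2*(s - 1)*(s + 4)*(s + 4)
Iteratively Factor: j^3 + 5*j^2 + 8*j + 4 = (j + 2)*(j^2 + 3*j + 2) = (j + 1)*(j + 2)*(j + 2)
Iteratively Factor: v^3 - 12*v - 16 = (v + 2)*(v^2 - 2*v - 8) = (v + 2)^2*(v - 4)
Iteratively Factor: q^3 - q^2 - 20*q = (q - 5)*(q^2 + 4*q) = q*(q - 5)*(q + 4)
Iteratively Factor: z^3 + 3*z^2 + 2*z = (z + 1)*(z^2 + 2*z) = (z + 1)*(z + 2)*(z)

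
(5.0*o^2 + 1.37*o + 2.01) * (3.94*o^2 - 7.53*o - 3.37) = 19.7*o^4 - 32.2522*o^3 - 19.2467*o^2 - 19.7522*o - 6.7737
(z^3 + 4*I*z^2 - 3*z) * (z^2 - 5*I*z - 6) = z^5 - I*z^4 + 11*z^3 - 9*I*z^2 + 18*z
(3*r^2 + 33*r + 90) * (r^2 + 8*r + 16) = 3*r^4 + 57*r^3 + 402*r^2 + 1248*r + 1440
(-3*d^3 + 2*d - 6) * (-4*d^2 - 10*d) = 12*d^5 + 30*d^4 - 8*d^3 + 4*d^2 + 60*d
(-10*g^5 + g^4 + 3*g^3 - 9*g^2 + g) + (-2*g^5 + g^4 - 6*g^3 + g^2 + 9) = -12*g^5 + 2*g^4 - 3*g^3 - 8*g^2 + g + 9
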